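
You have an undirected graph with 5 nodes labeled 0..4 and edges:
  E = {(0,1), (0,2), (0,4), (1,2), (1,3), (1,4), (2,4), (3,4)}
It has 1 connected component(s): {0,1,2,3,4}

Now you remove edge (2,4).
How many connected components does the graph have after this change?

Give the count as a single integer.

Answer: 1

Derivation:
Initial component count: 1
Remove (2,4): not a bridge. Count unchanged: 1.
  After removal, components: {0,1,2,3,4}
New component count: 1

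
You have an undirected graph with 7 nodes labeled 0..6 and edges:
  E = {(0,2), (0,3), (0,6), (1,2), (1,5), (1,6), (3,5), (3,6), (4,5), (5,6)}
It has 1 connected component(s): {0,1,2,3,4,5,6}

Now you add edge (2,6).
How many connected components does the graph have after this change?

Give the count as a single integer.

Initial component count: 1
Add (2,6): endpoints already in same component. Count unchanged: 1.
New component count: 1

Answer: 1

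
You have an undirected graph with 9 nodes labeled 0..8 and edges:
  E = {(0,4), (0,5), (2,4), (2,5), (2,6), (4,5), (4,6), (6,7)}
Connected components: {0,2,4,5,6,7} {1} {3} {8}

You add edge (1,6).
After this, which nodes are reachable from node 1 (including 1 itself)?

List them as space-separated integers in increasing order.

Answer: 0 1 2 4 5 6 7

Derivation:
Before: nodes reachable from 1: {1}
Adding (1,6): merges 1's component with another. Reachability grows.
After: nodes reachable from 1: {0,1,2,4,5,6,7}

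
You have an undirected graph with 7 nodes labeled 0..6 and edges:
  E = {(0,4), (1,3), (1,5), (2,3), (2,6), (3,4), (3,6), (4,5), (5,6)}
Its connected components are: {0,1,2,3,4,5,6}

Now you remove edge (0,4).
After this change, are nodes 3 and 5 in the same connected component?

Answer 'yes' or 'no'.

Answer: yes

Derivation:
Initial components: {0,1,2,3,4,5,6}
Removing edge (0,4): it was a bridge — component count 1 -> 2.
New components: {0} {1,2,3,4,5,6}
Are 3 and 5 in the same component? yes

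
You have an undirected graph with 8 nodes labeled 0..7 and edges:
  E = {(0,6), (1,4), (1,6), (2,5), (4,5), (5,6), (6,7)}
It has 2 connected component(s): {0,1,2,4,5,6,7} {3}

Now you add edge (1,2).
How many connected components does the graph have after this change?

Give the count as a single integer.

Answer: 2

Derivation:
Initial component count: 2
Add (1,2): endpoints already in same component. Count unchanged: 2.
New component count: 2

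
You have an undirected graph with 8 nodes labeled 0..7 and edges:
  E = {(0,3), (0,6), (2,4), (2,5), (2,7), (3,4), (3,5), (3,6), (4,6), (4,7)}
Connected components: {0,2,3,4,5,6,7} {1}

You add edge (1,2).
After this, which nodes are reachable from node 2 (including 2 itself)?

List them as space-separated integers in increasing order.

Answer: 0 1 2 3 4 5 6 7

Derivation:
Before: nodes reachable from 2: {0,2,3,4,5,6,7}
Adding (1,2): merges 2's component with another. Reachability grows.
After: nodes reachable from 2: {0,1,2,3,4,5,6,7}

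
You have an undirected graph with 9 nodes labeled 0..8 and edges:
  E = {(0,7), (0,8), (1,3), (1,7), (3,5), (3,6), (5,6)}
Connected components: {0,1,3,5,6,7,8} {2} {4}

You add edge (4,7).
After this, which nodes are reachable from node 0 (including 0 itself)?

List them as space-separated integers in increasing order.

Answer: 0 1 3 4 5 6 7 8

Derivation:
Before: nodes reachable from 0: {0,1,3,5,6,7,8}
Adding (4,7): merges 0's component with another. Reachability grows.
After: nodes reachable from 0: {0,1,3,4,5,6,7,8}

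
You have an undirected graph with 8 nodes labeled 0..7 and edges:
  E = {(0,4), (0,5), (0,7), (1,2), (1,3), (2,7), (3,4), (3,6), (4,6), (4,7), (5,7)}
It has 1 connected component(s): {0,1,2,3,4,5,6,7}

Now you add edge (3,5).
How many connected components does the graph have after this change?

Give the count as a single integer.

Initial component count: 1
Add (3,5): endpoints already in same component. Count unchanged: 1.
New component count: 1

Answer: 1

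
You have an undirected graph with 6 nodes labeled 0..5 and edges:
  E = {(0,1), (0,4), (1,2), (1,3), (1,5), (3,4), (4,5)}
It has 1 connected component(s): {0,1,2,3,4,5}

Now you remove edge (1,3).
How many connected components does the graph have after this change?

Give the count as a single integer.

Initial component count: 1
Remove (1,3): not a bridge. Count unchanged: 1.
  After removal, components: {0,1,2,3,4,5}
New component count: 1

Answer: 1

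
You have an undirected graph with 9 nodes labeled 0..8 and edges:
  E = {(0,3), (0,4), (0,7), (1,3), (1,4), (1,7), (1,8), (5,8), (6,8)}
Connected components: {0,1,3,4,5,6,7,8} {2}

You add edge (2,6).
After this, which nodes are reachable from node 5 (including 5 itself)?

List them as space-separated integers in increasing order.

Before: nodes reachable from 5: {0,1,3,4,5,6,7,8}
Adding (2,6): merges 5's component with another. Reachability grows.
After: nodes reachable from 5: {0,1,2,3,4,5,6,7,8}

Answer: 0 1 2 3 4 5 6 7 8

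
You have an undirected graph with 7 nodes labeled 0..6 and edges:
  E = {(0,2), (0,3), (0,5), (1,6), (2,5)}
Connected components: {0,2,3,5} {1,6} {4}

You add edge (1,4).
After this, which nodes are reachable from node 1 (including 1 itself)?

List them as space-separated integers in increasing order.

Before: nodes reachable from 1: {1,6}
Adding (1,4): merges 1's component with another. Reachability grows.
After: nodes reachable from 1: {1,4,6}

Answer: 1 4 6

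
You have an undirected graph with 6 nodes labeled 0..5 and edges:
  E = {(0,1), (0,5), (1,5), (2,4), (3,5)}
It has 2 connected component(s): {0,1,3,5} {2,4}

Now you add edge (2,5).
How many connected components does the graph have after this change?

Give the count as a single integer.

Initial component count: 2
Add (2,5): merges two components. Count decreases: 2 -> 1.
New component count: 1

Answer: 1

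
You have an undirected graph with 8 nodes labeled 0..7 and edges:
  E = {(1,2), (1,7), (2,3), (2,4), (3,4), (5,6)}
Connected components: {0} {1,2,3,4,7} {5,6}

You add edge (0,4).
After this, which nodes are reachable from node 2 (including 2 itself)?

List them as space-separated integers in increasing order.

Answer: 0 1 2 3 4 7

Derivation:
Before: nodes reachable from 2: {1,2,3,4,7}
Adding (0,4): merges 2's component with another. Reachability grows.
After: nodes reachable from 2: {0,1,2,3,4,7}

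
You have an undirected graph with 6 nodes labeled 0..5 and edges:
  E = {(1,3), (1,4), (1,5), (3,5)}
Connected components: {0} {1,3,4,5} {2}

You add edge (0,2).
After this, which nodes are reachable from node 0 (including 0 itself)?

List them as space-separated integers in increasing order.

Before: nodes reachable from 0: {0}
Adding (0,2): merges 0's component with another. Reachability grows.
After: nodes reachable from 0: {0,2}

Answer: 0 2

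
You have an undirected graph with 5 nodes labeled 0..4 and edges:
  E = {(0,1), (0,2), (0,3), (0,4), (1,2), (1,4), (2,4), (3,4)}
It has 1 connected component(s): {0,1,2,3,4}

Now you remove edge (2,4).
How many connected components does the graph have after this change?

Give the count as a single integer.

Answer: 1

Derivation:
Initial component count: 1
Remove (2,4): not a bridge. Count unchanged: 1.
  After removal, components: {0,1,2,3,4}
New component count: 1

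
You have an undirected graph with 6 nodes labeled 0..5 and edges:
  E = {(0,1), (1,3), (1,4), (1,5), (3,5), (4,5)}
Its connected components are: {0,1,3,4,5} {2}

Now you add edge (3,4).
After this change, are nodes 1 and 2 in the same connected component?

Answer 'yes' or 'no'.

Answer: no

Derivation:
Initial components: {0,1,3,4,5} {2}
Adding edge (3,4): both already in same component {0,1,3,4,5}. No change.
New components: {0,1,3,4,5} {2}
Are 1 and 2 in the same component? no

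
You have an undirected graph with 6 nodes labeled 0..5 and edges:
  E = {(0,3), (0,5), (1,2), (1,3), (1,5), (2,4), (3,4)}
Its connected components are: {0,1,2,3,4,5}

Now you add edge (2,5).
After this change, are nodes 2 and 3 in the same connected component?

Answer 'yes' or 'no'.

Initial components: {0,1,2,3,4,5}
Adding edge (2,5): both already in same component {0,1,2,3,4,5}. No change.
New components: {0,1,2,3,4,5}
Are 2 and 3 in the same component? yes

Answer: yes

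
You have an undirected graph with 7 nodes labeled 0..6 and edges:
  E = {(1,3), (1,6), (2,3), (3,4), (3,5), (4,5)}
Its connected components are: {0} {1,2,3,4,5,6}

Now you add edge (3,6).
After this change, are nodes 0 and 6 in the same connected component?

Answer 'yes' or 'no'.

Initial components: {0} {1,2,3,4,5,6}
Adding edge (3,6): both already in same component {1,2,3,4,5,6}. No change.
New components: {0} {1,2,3,4,5,6}
Are 0 and 6 in the same component? no

Answer: no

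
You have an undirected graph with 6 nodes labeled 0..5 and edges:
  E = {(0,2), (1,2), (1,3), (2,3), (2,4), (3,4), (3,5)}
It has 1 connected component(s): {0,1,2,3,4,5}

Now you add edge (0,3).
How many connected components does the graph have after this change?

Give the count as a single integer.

Answer: 1

Derivation:
Initial component count: 1
Add (0,3): endpoints already in same component. Count unchanged: 1.
New component count: 1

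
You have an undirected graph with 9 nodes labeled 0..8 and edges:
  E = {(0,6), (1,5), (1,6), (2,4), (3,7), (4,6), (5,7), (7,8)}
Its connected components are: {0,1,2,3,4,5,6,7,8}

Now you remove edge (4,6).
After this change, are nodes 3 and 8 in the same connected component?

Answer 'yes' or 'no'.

Initial components: {0,1,2,3,4,5,6,7,8}
Removing edge (4,6): it was a bridge — component count 1 -> 2.
New components: {0,1,3,5,6,7,8} {2,4}
Are 3 and 8 in the same component? yes

Answer: yes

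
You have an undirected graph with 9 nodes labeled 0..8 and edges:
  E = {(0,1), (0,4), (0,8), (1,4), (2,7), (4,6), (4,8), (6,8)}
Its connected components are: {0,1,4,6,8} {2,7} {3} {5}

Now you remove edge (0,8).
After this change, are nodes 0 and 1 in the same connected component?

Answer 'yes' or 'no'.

Answer: yes

Derivation:
Initial components: {0,1,4,6,8} {2,7} {3} {5}
Removing edge (0,8): not a bridge — component count unchanged at 4.
New components: {0,1,4,6,8} {2,7} {3} {5}
Are 0 and 1 in the same component? yes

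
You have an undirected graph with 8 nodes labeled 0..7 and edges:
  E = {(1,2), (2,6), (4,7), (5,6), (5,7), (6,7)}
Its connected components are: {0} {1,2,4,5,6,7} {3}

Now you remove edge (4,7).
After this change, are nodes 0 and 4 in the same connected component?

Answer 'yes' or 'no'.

Initial components: {0} {1,2,4,5,6,7} {3}
Removing edge (4,7): it was a bridge — component count 3 -> 4.
New components: {0} {1,2,5,6,7} {3} {4}
Are 0 and 4 in the same component? no

Answer: no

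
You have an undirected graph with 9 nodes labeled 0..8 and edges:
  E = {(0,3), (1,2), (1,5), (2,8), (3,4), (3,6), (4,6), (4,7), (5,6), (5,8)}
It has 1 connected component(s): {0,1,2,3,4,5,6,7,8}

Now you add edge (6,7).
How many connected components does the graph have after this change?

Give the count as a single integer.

Initial component count: 1
Add (6,7): endpoints already in same component. Count unchanged: 1.
New component count: 1

Answer: 1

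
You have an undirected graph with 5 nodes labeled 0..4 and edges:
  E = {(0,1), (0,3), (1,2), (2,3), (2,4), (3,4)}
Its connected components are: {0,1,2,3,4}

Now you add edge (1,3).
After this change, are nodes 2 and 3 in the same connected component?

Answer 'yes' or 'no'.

Initial components: {0,1,2,3,4}
Adding edge (1,3): both already in same component {0,1,2,3,4}. No change.
New components: {0,1,2,3,4}
Are 2 and 3 in the same component? yes

Answer: yes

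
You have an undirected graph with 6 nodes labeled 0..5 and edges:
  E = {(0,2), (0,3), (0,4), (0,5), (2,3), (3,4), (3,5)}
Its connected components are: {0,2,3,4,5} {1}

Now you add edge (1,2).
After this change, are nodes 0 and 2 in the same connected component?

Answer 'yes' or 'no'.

Answer: yes

Derivation:
Initial components: {0,2,3,4,5} {1}
Adding edge (1,2): merges {1} and {0,2,3,4,5}.
New components: {0,1,2,3,4,5}
Are 0 and 2 in the same component? yes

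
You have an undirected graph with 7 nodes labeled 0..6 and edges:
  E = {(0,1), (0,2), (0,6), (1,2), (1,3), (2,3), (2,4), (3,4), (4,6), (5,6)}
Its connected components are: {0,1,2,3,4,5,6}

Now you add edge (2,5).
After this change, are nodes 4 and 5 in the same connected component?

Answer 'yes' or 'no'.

Initial components: {0,1,2,3,4,5,6}
Adding edge (2,5): both already in same component {0,1,2,3,4,5,6}. No change.
New components: {0,1,2,3,4,5,6}
Are 4 and 5 in the same component? yes

Answer: yes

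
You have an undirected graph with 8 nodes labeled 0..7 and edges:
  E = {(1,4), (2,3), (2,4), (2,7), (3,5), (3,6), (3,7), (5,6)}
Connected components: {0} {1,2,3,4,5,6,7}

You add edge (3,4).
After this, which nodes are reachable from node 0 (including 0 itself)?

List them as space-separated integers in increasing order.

Before: nodes reachable from 0: {0}
Adding (3,4): both endpoints already in same component. Reachability from 0 unchanged.
After: nodes reachable from 0: {0}

Answer: 0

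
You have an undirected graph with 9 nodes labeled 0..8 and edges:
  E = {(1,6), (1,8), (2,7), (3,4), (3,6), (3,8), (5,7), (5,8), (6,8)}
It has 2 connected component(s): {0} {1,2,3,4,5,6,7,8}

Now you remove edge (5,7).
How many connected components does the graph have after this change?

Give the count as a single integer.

Initial component count: 2
Remove (5,7): it was a bridge. Count increases: 2 -> 3.
  After removal, components: {0} {1,3,4,5,6,8} {2,7}
New component count: 3

Answer: 3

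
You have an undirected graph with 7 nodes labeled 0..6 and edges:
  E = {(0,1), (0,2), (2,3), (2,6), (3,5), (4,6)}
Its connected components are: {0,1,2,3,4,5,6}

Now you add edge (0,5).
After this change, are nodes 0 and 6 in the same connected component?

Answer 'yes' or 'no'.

Answer: yes

Derivation:
Initial components: {0,1,2,3,4,5,6}
Adding edge (0,5): both already in same component {0,1,2,3,4,5,6}. No change.
New components: {0,1,2,3,4,5,6}
Are 0 and 6 in the same component? yes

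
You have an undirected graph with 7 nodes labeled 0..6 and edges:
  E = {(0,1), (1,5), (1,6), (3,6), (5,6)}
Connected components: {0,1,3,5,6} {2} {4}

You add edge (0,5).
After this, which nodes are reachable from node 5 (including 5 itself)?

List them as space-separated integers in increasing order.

Before: nodes reachable from 5: {0,1,3,5,6}
Adding (0,5): both endpoints already in same component. Reachability from 5 unchanged.
After: nodes reachable from 5: {0,1,3,5,6}

Answer: 0 1 3 5 6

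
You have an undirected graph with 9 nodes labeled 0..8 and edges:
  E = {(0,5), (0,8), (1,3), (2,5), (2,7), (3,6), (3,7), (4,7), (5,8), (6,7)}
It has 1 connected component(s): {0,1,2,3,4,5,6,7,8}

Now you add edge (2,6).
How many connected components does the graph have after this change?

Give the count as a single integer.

Answer: 1

Derivation:
Initial component count: 1
Add (2,6): endpoints already in same component. Count unchanged: 1.
New component count: 1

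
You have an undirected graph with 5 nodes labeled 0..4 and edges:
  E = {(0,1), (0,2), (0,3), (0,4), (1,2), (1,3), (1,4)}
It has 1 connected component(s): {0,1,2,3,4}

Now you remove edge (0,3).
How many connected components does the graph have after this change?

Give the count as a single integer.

Answer: 1

Derivation:
Initial component count: 1
Remove (0,3): not a bridge. Count unchanged: 1.
  After removal, components: {0,1,2,3,4}
New component count: 1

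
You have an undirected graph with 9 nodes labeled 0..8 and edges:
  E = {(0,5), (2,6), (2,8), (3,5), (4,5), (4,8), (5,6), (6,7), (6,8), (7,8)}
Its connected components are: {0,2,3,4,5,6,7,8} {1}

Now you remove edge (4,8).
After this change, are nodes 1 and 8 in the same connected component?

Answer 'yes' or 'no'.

Answer: no

Derivation:
Initial components: {0,2,3,4,5,6,7,8} {1}
Removing edge (4,8): not a bridge — component count unchanged at 2.
New components: {0,2,3,4,5,6,7,8} {1}
Are 1 and 8 in the same component? no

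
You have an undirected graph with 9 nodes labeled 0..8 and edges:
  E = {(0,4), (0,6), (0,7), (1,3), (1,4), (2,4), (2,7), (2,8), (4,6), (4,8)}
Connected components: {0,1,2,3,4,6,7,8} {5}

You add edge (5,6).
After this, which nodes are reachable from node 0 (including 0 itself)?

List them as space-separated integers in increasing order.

Answer: 0 1 2 3 4 5 6 7 8

Derivation:
Before: nodes reachable from 0: {0,1,2,3,4,6,7,8}
Adding (5,6): merges 0's component with another. Reachability grows.
After: nodes reachable from 0: {0,1,2,3,4,5,6,7,8}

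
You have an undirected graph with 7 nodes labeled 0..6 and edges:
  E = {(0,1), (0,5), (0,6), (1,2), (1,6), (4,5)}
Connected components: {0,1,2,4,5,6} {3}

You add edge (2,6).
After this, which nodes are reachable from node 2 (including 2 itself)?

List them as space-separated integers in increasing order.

Before: nodes reachable from 2: {0,1,2,4,5,6}
Adding (2,6): both endpoints already in same component. Reachability from 2 unchanged.
After: nodes reachable from 2: {0,1,2,4,5,6}

Answer: 0 1 2 4 5 6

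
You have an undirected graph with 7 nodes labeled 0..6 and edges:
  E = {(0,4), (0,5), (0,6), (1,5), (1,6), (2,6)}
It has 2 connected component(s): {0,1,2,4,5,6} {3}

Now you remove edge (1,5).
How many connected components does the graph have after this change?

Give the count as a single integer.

Initial component count: 2
Remove (1,5): not a bridge. Count unchanged: 2.
  After removal, components: {0,1,2,4,5,6} {3}
New component count: 2

Answer: 2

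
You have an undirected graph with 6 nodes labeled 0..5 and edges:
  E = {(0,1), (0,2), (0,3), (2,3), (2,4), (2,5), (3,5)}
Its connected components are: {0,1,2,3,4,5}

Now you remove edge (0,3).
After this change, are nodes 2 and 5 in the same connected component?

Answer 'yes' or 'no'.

Initial components: {0,1,2,3,4,5}
Removing edge (0,3): not a bridge — component count unchanged at 1.
New components: {0,1,2,3,4,5}
Are 2 and 5 in the same component? yes

Answer: yes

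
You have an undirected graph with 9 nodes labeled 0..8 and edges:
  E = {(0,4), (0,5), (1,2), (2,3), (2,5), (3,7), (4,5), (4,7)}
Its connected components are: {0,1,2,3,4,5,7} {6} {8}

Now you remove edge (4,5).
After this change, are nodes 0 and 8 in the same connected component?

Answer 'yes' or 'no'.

Answer: no

Derivation:
Initial components: {0,1,2,3,4,5,7} {6} {8}
Removing edge (4,5): not a bridge — component count unchanged at 3.
New components: {0,1,2,3,4,5,7} {6} {8}
Are 0 and 8 in the same component? no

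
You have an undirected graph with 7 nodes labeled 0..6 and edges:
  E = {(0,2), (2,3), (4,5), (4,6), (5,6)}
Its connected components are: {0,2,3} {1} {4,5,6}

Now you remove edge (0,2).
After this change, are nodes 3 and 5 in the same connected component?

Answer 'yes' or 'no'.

Answer: no

Derivation:
Initial components: {0,2,3} {1} {4,5,6}
Removing edge (0,2): it was a bridge — component count 3 -> 4.
New components: {0} {1} {2,3} {4,5,6}
Are 3 and 5 in the same component? no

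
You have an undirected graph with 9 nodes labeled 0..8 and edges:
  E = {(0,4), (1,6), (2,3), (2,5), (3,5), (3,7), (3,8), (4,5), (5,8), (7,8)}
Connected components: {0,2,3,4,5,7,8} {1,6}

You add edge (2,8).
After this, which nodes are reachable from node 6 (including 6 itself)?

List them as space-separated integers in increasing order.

Answer: 1 6

Derivation:
Before: nodes reachable from 6: {1,6}
Adding (2,8): both endpoints already in same component. Reachability from 6 unchanged.
After: nodes reachable from 6: {1,6}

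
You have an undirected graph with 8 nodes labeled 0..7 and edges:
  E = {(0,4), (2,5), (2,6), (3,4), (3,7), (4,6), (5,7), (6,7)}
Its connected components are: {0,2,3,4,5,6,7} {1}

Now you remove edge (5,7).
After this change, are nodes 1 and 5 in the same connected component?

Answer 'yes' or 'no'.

Answer: no

Derivation:
Initial components: {0,2,3,4,5,6,7} {1}
Removing edge (5,7): not a bridge — component count unchanged at 2.
New components: {0,2,3,4,5,6,7} {1}
Are 1 and 5 in the same component? no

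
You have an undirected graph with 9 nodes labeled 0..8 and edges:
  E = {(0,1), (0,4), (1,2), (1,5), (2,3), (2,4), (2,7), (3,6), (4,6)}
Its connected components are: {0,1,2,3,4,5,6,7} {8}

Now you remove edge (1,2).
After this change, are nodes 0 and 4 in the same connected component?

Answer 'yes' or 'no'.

Answer: yes

Derivation:
Initial components: {0,1,2,3,4,5,6,7} {8}
Removing edge (1,2): not a bridge — component count unchanged at 2.
New components: {0,1,2,3,4,5,6,7} {8}
Are 0 and 4 in the same component? yes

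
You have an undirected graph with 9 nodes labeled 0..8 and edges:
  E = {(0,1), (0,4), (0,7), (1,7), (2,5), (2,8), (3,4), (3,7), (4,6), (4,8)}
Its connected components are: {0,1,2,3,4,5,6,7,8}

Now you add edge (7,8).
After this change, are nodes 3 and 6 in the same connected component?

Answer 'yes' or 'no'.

Initial components: {0,1,2,3,4,5,6,7,8}
Adding edge (7,8): both already in same component {0,1,2,3,4,5,6,7,8}. No change.
New components: {0,1,2,3,4,5,6,7,8}
Are 3 and 6 in the same component? yes

Answer: yes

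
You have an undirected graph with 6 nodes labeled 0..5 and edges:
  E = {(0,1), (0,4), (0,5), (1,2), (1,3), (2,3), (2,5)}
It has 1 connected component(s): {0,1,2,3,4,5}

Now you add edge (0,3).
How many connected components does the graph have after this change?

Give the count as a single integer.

Initial component count: 1
Add (0,3): endpoints already in same component. Count unchanged: 1.
New component count: 1

Answer: 1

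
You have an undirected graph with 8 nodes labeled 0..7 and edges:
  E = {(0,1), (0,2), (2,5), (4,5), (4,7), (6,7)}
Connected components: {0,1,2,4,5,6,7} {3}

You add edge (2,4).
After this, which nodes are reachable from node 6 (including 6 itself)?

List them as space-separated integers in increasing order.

Before: nodes reachable from 6: {0,1,2,4,5,6,7}
Adding (2,4): both endpoints already in same component. Reachability from 6 unchanged.
After: nodes reachable from 6: {0,1,2,4,5,6,7}

Answer: 0 1 2 4 5 6 7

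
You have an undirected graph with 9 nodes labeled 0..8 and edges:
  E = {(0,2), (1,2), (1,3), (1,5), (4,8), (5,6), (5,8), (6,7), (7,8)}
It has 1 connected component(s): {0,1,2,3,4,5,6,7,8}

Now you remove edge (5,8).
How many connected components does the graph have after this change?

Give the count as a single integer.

Answer: 1

Derivation:
Initial component count: 1
Remove (5,8): not a bridge. Count unchanged: 1.
  After removal, components: {0,1,2,3,4,5,6,7,8}
New component count: 1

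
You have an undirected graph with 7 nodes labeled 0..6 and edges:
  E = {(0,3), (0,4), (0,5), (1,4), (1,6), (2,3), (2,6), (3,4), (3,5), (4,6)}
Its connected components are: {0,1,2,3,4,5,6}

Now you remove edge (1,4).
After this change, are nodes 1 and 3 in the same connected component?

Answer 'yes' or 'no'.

Answer: yes

Derivation:
Initial components: {0,1,2,3,4,5,6}
Removing edge (1,4): not a bridge — component count unchanged at 1.
New components: {0,1,2,3,4,5,6}
Are 1 and 3 in the same component? yes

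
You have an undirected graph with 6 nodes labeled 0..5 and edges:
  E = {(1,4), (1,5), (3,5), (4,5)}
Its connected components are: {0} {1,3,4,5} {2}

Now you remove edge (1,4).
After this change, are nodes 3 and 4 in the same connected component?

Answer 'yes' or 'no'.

Answer: yes

Derivation:
Initial components: {0} {1,3,4,5} {2}
Removing edge (1,4): not a bridge — component count unchanged at 3.
New components: {0} {1,3,4,5} {2}
Are 3 and 4 in the same component? yes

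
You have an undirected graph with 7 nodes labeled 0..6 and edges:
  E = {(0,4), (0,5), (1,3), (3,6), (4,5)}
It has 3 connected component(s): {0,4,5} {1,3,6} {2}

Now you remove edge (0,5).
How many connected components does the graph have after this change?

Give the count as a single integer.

Initial component count: 3
Remove (0,5): not a bridge. Count unchanged: 3.
  After removal, components: {0,4,5} {1,3,6} {2}
New component count: 3

Answer: 3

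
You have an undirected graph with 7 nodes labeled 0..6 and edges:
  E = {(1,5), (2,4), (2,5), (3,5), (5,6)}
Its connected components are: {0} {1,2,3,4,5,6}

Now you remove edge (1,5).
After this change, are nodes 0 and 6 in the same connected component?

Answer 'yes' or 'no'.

Answer: no

Derivation:
Initial components: {0} {1,2,3,4,5,6}
Removing edge (1,5): it was a bridge — component count 2 -> 3.
New components: {0} {1} {2,3,4,5,6}
Are 0 and 6 in the same component? no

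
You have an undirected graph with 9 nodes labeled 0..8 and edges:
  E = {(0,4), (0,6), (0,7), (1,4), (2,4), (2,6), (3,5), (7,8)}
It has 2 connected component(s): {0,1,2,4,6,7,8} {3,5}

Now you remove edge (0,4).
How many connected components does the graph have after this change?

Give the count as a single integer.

Answer: 2

Derivation:
Initial component count: 2
Remove (0,4): not a bridge. Count unchanged: 2.
  After removal, components: {0,1,2,4,6,7,8} {3,5}
New component count: 2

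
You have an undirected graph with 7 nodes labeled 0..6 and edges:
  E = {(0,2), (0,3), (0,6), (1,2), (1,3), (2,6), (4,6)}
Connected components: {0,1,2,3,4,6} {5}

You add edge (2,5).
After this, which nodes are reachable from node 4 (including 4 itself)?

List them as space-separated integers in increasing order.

Answer: 0 1 2 3 4 5 6

Derivation:
Before: nodes reachable from 4: {0,1,2,3,4,6}
Adding (2,5): merges 4's component with another. Reachability grows.
After: nodes reachable from 4: {0,1,2,3,4,5,6}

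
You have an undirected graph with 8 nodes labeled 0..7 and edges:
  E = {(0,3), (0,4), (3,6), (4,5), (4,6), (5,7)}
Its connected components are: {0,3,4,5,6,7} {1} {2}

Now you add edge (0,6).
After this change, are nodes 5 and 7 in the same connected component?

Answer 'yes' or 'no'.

Initial components: {0,3,4,5,6,7} {1} {2}
Adding edge (0,6): both already in same component {0,3,4,5,6,7}. No change.
New components: {0,3,4,5,6,7} {1} {2}
Are 5 and 7 in the same component? yes

Answer: yes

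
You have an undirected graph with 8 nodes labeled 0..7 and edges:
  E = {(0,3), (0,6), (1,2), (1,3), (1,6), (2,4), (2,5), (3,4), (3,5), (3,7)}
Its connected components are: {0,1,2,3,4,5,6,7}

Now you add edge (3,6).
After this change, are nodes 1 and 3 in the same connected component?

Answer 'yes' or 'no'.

Answer: yes

Derivation:
Initial components: {0,1,2,3,4,5,6,7}
Adding edge (3,6): both already in same component {0,1,2,3,4,5,6,7}. No change.
New components: {0,1,2,3,4,5,6,7}
Are 1 and 3 in the same component? yes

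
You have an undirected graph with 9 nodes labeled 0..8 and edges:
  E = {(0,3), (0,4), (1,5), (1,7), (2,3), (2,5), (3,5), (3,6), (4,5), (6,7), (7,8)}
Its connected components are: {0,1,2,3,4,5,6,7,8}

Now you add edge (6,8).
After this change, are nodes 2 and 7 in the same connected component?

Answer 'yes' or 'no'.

Answer: yes

Derivation:
Initial components: {0,1,2,3,4,5,6,7,8}
Adding edge (6,8): both already in same component {0,1,2,3,4,5,6,7,8}. No change.
New components: {0,1,2,3,4,5,6,7,8}
Are 2 and 7 in the same component? yes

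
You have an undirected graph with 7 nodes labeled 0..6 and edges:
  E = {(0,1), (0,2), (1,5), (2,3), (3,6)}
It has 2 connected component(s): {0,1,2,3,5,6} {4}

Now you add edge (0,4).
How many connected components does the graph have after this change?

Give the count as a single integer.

Initial component count: 2
Add (0,4): merges two components. Count decreases: 2 -> 1.
New component count: 1

Answer: 1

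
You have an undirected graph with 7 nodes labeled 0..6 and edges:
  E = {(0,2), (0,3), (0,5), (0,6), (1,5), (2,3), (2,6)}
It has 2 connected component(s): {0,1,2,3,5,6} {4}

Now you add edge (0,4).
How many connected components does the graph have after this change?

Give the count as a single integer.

Initial component count: 2
Add (0,4): merges two components. Count decreases: 2 -> 1.
New component count: 1

Answer: 1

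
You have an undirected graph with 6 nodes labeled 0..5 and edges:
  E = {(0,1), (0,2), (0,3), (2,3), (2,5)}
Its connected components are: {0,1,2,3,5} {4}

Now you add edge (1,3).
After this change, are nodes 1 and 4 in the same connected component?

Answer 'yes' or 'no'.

Answer: no

Derivation:
Initial components: {0,1,2,3,5} {4}
Adding edge (1,3): both already in same component {0,1,2,3,5}. No change.
New components: {0,1,2,3,5} {4}
Are 1 and 4 in the same component? no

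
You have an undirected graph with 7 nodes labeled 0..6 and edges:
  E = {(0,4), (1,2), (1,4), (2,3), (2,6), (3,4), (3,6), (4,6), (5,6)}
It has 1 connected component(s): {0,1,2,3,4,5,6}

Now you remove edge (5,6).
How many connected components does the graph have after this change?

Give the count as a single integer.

Initial component count: 1
Remove (5,6): it was a bridge. Count increases: 1 -> 2.
  After removal, components: {0,1,2,3,4,6} {5}
New component count: 2

Answer: 2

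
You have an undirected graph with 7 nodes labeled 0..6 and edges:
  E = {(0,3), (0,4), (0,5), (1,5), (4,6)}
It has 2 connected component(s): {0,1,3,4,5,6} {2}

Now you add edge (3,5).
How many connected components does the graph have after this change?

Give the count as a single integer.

Initial component count: 2
Add (3,5): endpoints already in same component. Count unchanged: 2.
New component count: 2

Answer: 2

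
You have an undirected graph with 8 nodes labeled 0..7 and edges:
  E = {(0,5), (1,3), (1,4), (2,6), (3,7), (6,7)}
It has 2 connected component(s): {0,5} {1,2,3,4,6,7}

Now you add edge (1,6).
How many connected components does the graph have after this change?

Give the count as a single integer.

Answer: 2

Derivation:
Initial component count: 2
Add (1,6): endpoints already in same component. Count unchanged: 2.
New component count: 2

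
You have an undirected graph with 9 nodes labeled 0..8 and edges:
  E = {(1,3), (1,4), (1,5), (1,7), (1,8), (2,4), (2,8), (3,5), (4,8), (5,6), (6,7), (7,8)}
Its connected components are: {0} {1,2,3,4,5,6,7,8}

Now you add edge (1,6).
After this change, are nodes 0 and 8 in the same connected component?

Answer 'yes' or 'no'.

Answer: no

Derivation:
Initial components: {0} {1,2,3,4,5,6,7,8}
Adding edge (1,6): both already in same component {1,2,3,4,5,6,7,8}. No change.
New components: {0} {1,2,3,4,5,6,7,8}
Are 0 and 8 in the same component? no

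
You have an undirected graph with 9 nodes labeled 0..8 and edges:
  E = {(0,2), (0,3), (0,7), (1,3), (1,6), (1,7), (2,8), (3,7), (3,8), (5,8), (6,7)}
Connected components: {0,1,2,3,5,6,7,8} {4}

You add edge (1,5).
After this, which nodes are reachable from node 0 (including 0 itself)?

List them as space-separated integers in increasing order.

Before: nodes reachable from 0: {0,1,2,3,5,6,7,8}
Adding (1,5): both endpoints already in same component. Reachability from 0 unchanged.
After: nodes reachable from 0: {0,1,2,3,5,6,7,8}

Answer: 0 1 2 3 5 6 7 8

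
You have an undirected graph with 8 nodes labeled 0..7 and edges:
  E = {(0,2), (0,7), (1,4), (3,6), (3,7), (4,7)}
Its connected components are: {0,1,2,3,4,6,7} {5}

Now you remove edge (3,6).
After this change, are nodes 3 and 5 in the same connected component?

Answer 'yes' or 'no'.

Answer: no

Derivation:
Initial components: {0,1,2,3,4,6,7} {5}
Removing edge (3,6): it was a bridge — component count 2 -> 3.
New components: {0,1,2,3,4,7} {5} {6}
Are 3 and 5 in the same component? no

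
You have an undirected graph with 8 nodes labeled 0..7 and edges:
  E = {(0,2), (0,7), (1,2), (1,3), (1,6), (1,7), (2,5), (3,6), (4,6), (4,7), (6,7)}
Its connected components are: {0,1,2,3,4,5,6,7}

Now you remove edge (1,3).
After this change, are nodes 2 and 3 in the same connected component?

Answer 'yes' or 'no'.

Initial components: {0,1,2,3,4,5,6,7}
Removing edge (1,3): not a bridge — component count unchanged at 1.
New components: {0,1,2,3,4,5,6,7}
Are 2 and 3 in the same component? yes

Answer: yes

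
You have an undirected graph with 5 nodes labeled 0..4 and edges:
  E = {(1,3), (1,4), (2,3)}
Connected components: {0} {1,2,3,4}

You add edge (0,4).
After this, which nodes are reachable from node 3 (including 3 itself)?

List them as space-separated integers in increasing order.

Answer: 0 1 2 3 4

Derivation:
Before: nodes reachable from 3: {1,2,3,4}
Adding (0,4): merges 3's component with another. Reachability grows.
After: nodes reachable from 3: {0,1,2,3,4}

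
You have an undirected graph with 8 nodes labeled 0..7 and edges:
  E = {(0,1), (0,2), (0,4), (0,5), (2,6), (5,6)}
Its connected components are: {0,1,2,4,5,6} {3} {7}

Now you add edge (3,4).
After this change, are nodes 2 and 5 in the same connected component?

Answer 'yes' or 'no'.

Answer: yes

Derivation:
Initial components: {0,1,2,4,5,6} {3} {7}
Adding edge (3,4): merges {3} and {0,1,2,4,5,6}.
New components: {0,1,2,3,4,5,6} {7}
Are 2 and 5 in the same component? yes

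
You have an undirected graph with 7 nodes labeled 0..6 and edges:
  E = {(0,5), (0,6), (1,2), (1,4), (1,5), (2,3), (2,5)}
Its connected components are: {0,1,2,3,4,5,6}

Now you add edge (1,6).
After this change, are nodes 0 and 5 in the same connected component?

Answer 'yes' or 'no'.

Answer: yes

Derivation:
Initial components: {0,1,2,3,4,5,6}
Adding edge (1,6): both already in same component {0,1,2,3,4,5,6}. No change.
New components: {0,1,2,3,4,5,6}
Are 0 and 5 in the same component? yes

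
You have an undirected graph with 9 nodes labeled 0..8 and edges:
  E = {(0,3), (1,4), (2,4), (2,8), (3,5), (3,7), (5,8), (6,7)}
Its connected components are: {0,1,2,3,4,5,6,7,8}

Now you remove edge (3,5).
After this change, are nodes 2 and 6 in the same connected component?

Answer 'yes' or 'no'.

Initial components: {0,1,2,3,4,5,6,7,8}
Removing edge (3,5): it was a bridge — component count 1 -> 2.
New components: {0,3,6,7} {1,2,4,5,8}
Are 2 and 6 in the same component? no

Answer: no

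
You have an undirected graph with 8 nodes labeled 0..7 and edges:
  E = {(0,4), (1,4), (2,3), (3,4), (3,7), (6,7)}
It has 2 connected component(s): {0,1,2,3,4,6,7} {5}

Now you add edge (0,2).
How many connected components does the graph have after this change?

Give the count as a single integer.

Initial component count: 2
Add (0,2): endpoints already in same component. Count unchanged: 2.
New component count: 2

Answer: 2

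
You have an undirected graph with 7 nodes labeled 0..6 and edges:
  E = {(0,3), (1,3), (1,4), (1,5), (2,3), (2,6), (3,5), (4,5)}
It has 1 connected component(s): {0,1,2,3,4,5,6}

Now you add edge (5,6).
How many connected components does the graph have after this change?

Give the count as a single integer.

Initial component count: 1
Add (5,6): endpoints already in same component. Count unchanged: 1.
New component count: 1

Answer: 1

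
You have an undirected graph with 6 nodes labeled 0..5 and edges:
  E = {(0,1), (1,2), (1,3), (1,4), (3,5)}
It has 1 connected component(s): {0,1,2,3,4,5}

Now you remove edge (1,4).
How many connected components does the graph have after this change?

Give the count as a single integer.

Answer: 2

Derivation:
Initial component count: 1
Remove (1,4): it was a bridge. Count increases: 1 -> 2.
  After removal, components: {0,1,2,3,5} {4}
New component count: 2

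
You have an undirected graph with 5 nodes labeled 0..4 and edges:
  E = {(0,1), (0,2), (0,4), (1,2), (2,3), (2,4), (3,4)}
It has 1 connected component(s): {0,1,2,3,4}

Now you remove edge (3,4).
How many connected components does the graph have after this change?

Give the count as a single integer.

Initial component count: 1
Remove (3,4): not a bridge. Count unchanged: 1.
  After removal, components: {0,1,2,3,4}
New component count: 1

Answer: 1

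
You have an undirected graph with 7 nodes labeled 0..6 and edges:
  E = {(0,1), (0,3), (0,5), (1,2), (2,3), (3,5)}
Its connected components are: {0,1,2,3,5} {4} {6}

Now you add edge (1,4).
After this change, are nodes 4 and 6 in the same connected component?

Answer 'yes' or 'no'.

Answer: no

Derivation:
Initial components: {0,1,2,3,5} {4} {6}
Adding edge (1,4): merges {0,1,2,3,5} and {4}.
New components: {0,1,2,3,4,5} {6}
Are 4 and 6 in the same component? no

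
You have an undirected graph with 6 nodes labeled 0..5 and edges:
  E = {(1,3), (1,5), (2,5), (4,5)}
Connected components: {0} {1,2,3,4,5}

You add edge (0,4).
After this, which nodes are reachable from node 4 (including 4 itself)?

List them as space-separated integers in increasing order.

Answer: 0 1 2 3 4 5

Derivation:
Before: nodes reachable from 4: {1,2,3,4,5}
Adding (0,4): merges 4's component with another. Reachability grows.
After: nodes reachable from 4: {0,1,2,3,4,5}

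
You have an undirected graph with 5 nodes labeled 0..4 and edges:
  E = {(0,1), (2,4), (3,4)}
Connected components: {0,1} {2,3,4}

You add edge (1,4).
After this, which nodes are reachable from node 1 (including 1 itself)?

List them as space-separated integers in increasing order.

Before: nodes reachable from 1: {0,1}
Adding (1,4): merges 1's component with another. Reachability grows.
After: nodes reachable from 1: {0,1,2,3,4}

Answer: 0 1 2 3 4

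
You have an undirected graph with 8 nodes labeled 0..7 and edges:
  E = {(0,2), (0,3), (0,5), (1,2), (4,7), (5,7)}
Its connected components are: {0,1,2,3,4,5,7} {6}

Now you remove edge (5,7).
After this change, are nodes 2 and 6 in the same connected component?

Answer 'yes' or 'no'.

Answer: no

Derivation:
Initial components: {0,1,2,3,4,5,7} {6}
Removing edge (5,7): it was a bridge — component count 2 -> 3.
New components: {0,1,2,3,5} {4,7} {6}
Are 2 and 6 in the same component? no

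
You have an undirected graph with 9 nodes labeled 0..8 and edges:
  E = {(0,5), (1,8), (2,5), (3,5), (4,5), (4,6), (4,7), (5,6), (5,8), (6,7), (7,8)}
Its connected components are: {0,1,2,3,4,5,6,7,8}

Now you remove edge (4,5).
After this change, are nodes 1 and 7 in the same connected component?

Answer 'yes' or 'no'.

Initial components: {0,1,2,3,4,5,6,7,8}
Removing edge (4,5): not a bridge — component count unchanged at 1.
New components: {0,1,2,3,4,5,6,7,8}
Are 1 and 7 in the same component? yes

Answer: yes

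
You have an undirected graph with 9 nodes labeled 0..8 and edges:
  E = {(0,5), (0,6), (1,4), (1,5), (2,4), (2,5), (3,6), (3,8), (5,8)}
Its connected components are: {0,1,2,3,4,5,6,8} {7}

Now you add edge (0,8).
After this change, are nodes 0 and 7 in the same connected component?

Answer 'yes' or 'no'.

Answer: no

Derivation:
Initial components: {0,1,2,3,4,5,6,8} {7}
Adding edge (0,8): both already in same component {0,1,2,3,4,5,6,8}. No change.
New components: {0,1,2,3,4,5,6,8} {7}
Are 0 and 7 in the same component? no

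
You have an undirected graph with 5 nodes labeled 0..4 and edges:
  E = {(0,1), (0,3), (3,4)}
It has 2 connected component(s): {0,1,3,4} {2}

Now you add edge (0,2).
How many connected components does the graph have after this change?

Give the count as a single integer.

Initial component count: 2
Add (0,2): merges two components. Count decreases: 2 -> 1.
New component count: 1

Answer: 1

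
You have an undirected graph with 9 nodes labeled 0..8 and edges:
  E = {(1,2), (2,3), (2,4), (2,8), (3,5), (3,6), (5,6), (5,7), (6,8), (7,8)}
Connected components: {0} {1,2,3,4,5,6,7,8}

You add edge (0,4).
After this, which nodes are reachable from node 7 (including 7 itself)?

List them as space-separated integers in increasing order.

Before: nodes reachable from 7: {1,2,3,4,5,6,7,8}
Adding (0,4): merges 7's component with another. Reachability grows.
After: nodes reachable from 7: {0,1,2,3,4,5,6,7,8}

Answer: 0 1 2 3 4 5 6 7 8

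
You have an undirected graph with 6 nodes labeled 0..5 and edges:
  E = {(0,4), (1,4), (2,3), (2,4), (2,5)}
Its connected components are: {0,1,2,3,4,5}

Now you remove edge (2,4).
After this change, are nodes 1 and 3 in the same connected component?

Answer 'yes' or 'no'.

Answer: no

Derivation:
Initial components: {0,1,2,3,4,5}
Removing edge (2,4): it was a bridge — component count 1 -> 2.
New components: {0,1,4} {2,3,5}
Are 1 and 3 in the same component? no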